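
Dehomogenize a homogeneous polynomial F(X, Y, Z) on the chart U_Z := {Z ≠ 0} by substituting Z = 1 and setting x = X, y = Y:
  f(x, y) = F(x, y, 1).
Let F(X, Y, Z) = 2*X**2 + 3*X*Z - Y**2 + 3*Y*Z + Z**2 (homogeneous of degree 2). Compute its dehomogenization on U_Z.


f(x, y) = 2*x**2 + 3*x - y**2 + 3*y + 1

On U_Z we set Z = 1. Each monomial c·X^i·Y^j·Z^k in F becomes c·x^i·y^j·1^k = c·x^i·y^j.
Substituting Z = 1: F(X, Y, 1) = 2*x**2 + 3*x - y**2 + 3*y + 1.
Note: deg(f) ≤ deg(F) = 2; strict inequality happens when F is divisible by Z (lost terms).


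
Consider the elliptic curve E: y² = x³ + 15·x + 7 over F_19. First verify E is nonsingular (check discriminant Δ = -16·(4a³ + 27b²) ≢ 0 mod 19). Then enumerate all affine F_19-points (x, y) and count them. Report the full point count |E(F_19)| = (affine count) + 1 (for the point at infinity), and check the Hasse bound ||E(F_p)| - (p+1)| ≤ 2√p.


Affine points = {(0, 8), (0, 11), (1, 2), (1, 17), (2, 8), (2, 11), (4, 6), (4, 13), (5, 6), (5, 13), (6, 3), (6, 16), (9, 4), (9, 15), (10, 6), (10, 13), (13, 9), (13, 10), (14, 4), (14, 15), (15, 4), (15, 15), (16, 7), (16, 12), (17, 8), (17, 11)}; affine count = 26; |E(F_19)| = 27.

Discriminant check: Δ ∝ 4a³ + 27b² = 4·15³ + 27·7² = 4·3375 + 27·49 ≡ 3 (mod 19). Nonzero ⇒ E is nonsingular.
For each x ∈ F_19, compute rhs = x³ + 15·x + 7 mod 19, then count y ∈ F_19 with y² ≡ rhs.
  x = 0: rhs = 7, matching y values: 8, 11 (2 points).
  x = 1: rhs = 4, matching y values: 2, 17 (2 points).
  x = 2: rhs = 7, matching y values: 8, 11 (2 points).
  x = 3: rhs = 3, matching y values: none (0 points).
  x = 4: rhs = 17, matching y values: 6, 13 (2 points).
  x = 5: rhs = 17, matching y values: 6, 13 (2 points).
  x = 6: rhs = 9, matching y values: 3, 16 (2 points).
  x = 7: rhs = 18, matching y values: none (0 points).
  x = 8: rhs = 12, matching y values: none (0 points).
  x = 9: rhs = 16, matching y values: 4, 15 (2 points).
  x = 10: rhs = 17, matching y values: 6, 13 (2 points).
  x = 11: rhs = 2, matching y values: none (0 points).
  x = 12: rhs = 15, matching y values: none (0 points).
  x = 13: rhs = 5, matching y values: 9, 10 (2 points).
  x = 14: rhs = 16, matching y values: 4, 15 (2 points).
  x = 15: rhs = 16, matching y values: 4, 15 (2 points).
  x = 16: rhs = 11, matching y values: 7, 12 (2 points).
  x = 17: rhs = 7, matching y values: 8, 11 (2 points).
  x = 18: rhs = 10, matching y values: none (0 points).
Total affine count: 26.
Full point count |E(F_19)| = 26 + 1 = 27.
Hasse bound: |27 − (19+1)| = |7| = 7 ≤ 2√19 ≈ 8.7178 ✓.


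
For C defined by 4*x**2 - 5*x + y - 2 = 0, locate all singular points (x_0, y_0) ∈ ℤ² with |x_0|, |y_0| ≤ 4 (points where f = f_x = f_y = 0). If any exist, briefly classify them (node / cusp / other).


No singular points in the scanned grid; C is smooth there.

Compute partial derivatives:
  f_x = 8*x - 5.
  f_y = 1.
f_y = 1 is a nonzero constant, so f_y never vanishes: no point (x, y) can satisfy f = f_x = f_y = 0. In particular no (x, y) ∈ {−4, ..., 4}² is singular; the curve is smooth.


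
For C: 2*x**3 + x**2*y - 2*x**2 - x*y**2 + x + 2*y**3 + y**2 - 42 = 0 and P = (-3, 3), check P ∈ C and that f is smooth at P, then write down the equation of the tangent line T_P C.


Tangent line at P: 40*x + 87*y - 141 = 0.

Step 1: f(-3, 3) = 0, so P lies on C.
Step 2: partial derivatives
  f_x(x, y) = 6*x**2 + 2*x*y - 4*x - y**2 + 1, f_y(x, y) = x**2 - 2*x*y + 6*y**2 + 2*y.
  f_x(P) = 40, f_y(P) = 87 (gradient nonzero, so P is smooth).
Step 3: tangent line at P: 40·(x − -3) + 87·(y − 3) = 0.
Expanding: 40*x + 87*y - 141 = 0.


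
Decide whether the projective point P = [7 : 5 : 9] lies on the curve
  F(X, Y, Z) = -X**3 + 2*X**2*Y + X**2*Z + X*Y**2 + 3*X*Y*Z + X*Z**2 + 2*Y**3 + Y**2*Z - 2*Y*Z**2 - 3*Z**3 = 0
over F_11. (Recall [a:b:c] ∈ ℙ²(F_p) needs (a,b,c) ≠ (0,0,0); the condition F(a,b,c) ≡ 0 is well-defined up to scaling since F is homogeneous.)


F(7,5,9) ≡ 6 (mod 11); P is NOT on the curve.

Evaluate F(7, 5, 9) term-by-term (mod 11).
  -X**3 ↦ -1·343·1·1 = -343
  2*X**2*Y ↦ 2·49·5·1 = 490
  X**2*Z ↦ 1·49·1·9 = 441
  X*Y**2 ↦ 1·7·25·1 = 175
  3*X*Y*Z ↦ 3·7·5·9 = 945
  X*Z**2 ↦ 1·7·1·81 = 567
  2*Y**3 ↦ 2·1·125·1 = 250
  Y**2*Z ↦ 1·1·25·9 = 225
  -2*Y*Z**2 ↦ -2·1·5·81 = -810
  -3*Z**3 ↦ -3·1·1·729 = -2187
Sum: F(7, 5, 9) = (-343) + (490) + (441) + (175) + (945) + (567) + (250) + (225) + (-810) + (-2187) = -247.
Reducing mod 11: -247 ≡ 6 (mod 11).
Since F(a, b, c) ≡ 6 ≠ 0 (mod 11), P does NOT lie on the curve.


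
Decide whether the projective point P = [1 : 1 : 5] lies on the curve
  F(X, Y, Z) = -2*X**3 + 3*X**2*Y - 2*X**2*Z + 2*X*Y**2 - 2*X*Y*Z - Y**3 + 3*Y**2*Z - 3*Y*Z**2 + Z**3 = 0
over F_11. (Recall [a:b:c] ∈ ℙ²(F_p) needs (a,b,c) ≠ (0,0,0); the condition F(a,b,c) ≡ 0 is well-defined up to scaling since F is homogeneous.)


F(1,1,5) ≡ 3 (mod 11); P is NOT on the curve.

Evaluate F(1, 1, 5) term-by-term (mod 11).
  -2*X**3 ↦ -2·1·1·1 = -2
  3*X**2*Y ↦ 3·1·1·1 = 3
  -2*X**2*Z ↦ -2·1·1·5 = -10
  2*X*Y**2 ↦ 2·1·1·1 = 2
  -2*X*Y*Z ↦ -2·1·1·5 = -10
  -Y**3 ↦ -1·1·1·1 = -1
  3*Y**2*Z ↦ 3·1·1·5 = 15
  -3*Y*Z**2 ↦ -3·1·1·25 = -75
  Z**3 ↦ 1·1·1·125 = 125
Sum: F(1, 1, 5) = (-2) + (3) + (-10) + (2) + (-10) + (-1) + (15) + (-75) + (125) = 47.
Reducing mod 11: 47 ≡ 3 (mod 11).
Since F(a, b, c) ≡ 3 ≠ 0 (mod 11), P does NOT lie on the curve.


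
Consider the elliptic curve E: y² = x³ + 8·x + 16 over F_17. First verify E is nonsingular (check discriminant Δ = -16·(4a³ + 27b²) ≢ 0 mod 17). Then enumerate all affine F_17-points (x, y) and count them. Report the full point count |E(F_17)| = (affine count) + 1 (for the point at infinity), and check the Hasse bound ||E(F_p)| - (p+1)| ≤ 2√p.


Affine points = {(0, 4), (0, 13), (1, 5), (1, 12), (3, 4), (3, 13), (6, 5), (6, 12), (9, 1), (9, 16), (10, 5), (10, 12), (12, 2), (12, 15), (14, 4), (14, 13), (15, 3), (15, 14)}; affine count = 18; |E(F_17)| = 19.

Discriminant check: Δ ∝ 4a³ + 27b² = 4·8³ + 27·16² = 4·512 + 27·256 ≡ 1 (mod 17). Nonzero ⇒ E is nonsingular.
For each x ∈ F_17, compute rhs = x³ + 8·x + 16 mod 17, then count y ∈ F_17 with y² ≡ rhs.
  x = 0: rhs = 16, matching y values: 4, 13 (2 points).
  x = 1: rhs = 8, matching y values: 5, 12 (2 points).
  x = 2: rhs = 6, matching y values: none (0 points).
  x = 3: rhs = 16, matching y values: 4, 13 (2 points).
  x = 4: rhs = 10, matching y values: none (0 points).
  x = 5: rhs = 11, matching y values: none (0 points).
  x = 6: rhs = 8, matching y values: 5, 12 (2 points).
  x = 7: rhs = 7, matching y values: none (0 points).
  x = 8: rhs = 14, matching y values: none (0 points).
  x = 9: rhs = 1, matching y values: 1, 16 (2 points).
  x = 10: rhs = 8, matching y values: 5, 12 (2 points).
  x = 11: rhs = 7, matching y values: none (0 points).
  x = 12: rhs = 4, matching y values: 2, 15 (2 points).
  x = 13: rhs = 5, matching y values: none (0 points).
  x = 14: rhs = 16, matching y values: 4, 13 (2 points).
  x = 15: rhs = 9, matching y values: 3, 14 (2 points).
  x = 16: rhs = 7, matching y values: none (0 points).
Total affine count: 18.
Full point count |E(F_17)| = 18 + 1 = 19.
Hasse bound: |19 − (17+1)| = |1| = 1 ≤ 2√17 ≈ 8.2462 ✓.


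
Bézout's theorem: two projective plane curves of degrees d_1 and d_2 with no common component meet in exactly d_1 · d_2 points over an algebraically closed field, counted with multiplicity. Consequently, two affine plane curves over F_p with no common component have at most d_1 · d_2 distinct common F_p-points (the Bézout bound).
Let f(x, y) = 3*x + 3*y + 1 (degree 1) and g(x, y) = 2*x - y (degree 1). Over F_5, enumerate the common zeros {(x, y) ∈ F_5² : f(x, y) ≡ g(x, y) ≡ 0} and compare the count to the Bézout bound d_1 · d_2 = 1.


Common zeros: {(1, 2)}; count = 1; Bézout bound = 1.

deg(f) = 1, deg(g) = 1, so Bézout bound = 1.
Scan x ∈ F_5. For each x, list the y ∈ F_5 with f(x, y) ≡ 0 and those with g(x, y) ≡ 0 (mod 5); the common zeros in that column are the intersection.
  x = 0: f ≡ 0 at y ∈ {3}; g ≡ 0 at y ∈ {0}; common: ∅.
  x = 1: f ≡ 0 at y ∈ {2}; g ≡ 0 at y ∈ {2}; common: {2}.
  x = 2: f ≡ 0 at y ∈ {1}; g ≡ 0 at y ∈ {4}; common: ∅.
  x = 3: f ≡ 0 at y ∈ {0}; g ≡ 0 at y ∈ {1}; common: ∅.
  x = 4: f ≡ 0 at y ∈ {4}; g ≡ 0 at y ∈ {3}; common: ∅.
Collecting: common zeros = {(1, 2)}, so the count is 1.
Comparison with the Bézout bound: 1 ≤ 1 = deg(f)·deg(g), as expected for curves with no common component (the bound is attained).


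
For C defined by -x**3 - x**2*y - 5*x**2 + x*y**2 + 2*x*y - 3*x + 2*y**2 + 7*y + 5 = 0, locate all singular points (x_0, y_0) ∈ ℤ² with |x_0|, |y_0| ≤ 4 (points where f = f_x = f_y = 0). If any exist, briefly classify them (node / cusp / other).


Singular points: {(-1, -2)}; classification: cusp.

Compute partial derivatives:
  f_x = -3*x**2 - 2*x*y - 10*x + y**2 + 2*y - 3.
  f_y = -x**2 + 2*x*y + 2*x + 4*y + 7.
Scan x_0 ∈ {−4, ..., 4}. For each x_0, f_y(x_0, y) is a polynomial in y; find its integer roots y ∈ {−4, ..., 4}, then test f_x and f at those candidates.
  x = -4: f_y(-4, y) = -4*y - 17; no integer root y with |y| ≤ 4.
  x = -3: f_y(-3, y) = -2*y - 8; vanishes at y ∈ {-4}. (-3, -4): f_x = -16 ≠ 0.
  x = -2: f_y(-2, y) = -1; no integer root y with |y| ≤ 4.
  x = -1: f_y(-1, y) = 2*y + 4; vanishes at y ∈ {-2}. (-1, -2): f_x = 0, f = 0 — SINGULAR.
  x = 0: f_y(0, y) = 4*y + 7; no integer root y with |y| ≤ 4.
  x = 1: f_y(1, y) = 6*y + 8; no integer root y with |y| ≤ 4.
  x = 2: f_y(2, y) = 8*y + 7; no integer root y with |y| ≤ 4.
  x = 3: f_y(3, y) = 10*y + 4; no integer root y with |y| ≤ 4.
  x = 4: f_y(4, y) = 12*y - 1; no integer root y with |y| ≤ 4.
Only singular point on the grid: (-1, -2).
Classify: substitute x = -1 + u, y = -2 + v and expand: f = -u**3 - u**2*v + u*v**2 + v**2.
No constant or linear terms (consistent with a singular point). Quadratic part: v**2. Cubic part: -u**3 - u**2*v + u*v**2.
The quadratic part v**2 is a perfect square, so there is a single (double) tangent line v = 0, i.e. y = -2. Restricting the cubic part to that line (v = 0) leaves -u**3 ≠ 0, so f is not divisible by v and the branch is v² ≈ u**3 to lowest order — this is a cusp.
Classification: cusp.


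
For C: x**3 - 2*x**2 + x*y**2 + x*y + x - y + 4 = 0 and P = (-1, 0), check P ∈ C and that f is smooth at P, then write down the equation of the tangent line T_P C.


Tangent line at P: 8*x - 2*y + 8 = 0.

Step 1: f(-1, 0) = 0, so P lies on C.
Step 2: partial derivatives
  f_x(x, y) = 3*x**2 - 4*x + y**2 + y + 1, f_y(x, y) = 2*x*y + x - 1.
  f_x(P) = 8, f_y(P) = -2 (gradient nonzero, so P is smooth).
Step 3: tangent line at P: 8·(x − -1) + -2·(y − 0) = 0.
Expanding: 8*x - 2*y + 8 = 0.


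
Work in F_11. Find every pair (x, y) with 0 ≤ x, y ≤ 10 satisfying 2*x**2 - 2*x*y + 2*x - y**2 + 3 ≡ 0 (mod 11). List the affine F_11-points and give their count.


Affine F_11-points: {(0, 5), (0, 6), (3, 2), (3, 3), (4, 5), (4, 9), (5, 6), (9, 2), (10, 3), (10, 10)}; count = 10.

For each of the 121 pairs (x, y) ∈ F_11², evaluate f(x, y) mod 11. Record the zeros.
  x = 0: [0↦3, 1↦2, 2↦10, 3↦5, 4↦9, 5↦0, 6↦0, 7↦9, 8↦5, 9↦10, 10↦2]  zeros at y ∈ {5, 6}
  x = 1: [0↦7, 1↦4, 2↦10, 3↦3, 4↦5, 5↦5, 6↦3, 7↦10, 8↦4, 9↦7, 10↦8]  zeros at y ∈ ∅
  x = 2: [0↦4, 1↦10, 2↦3, 3↦5, 4↦5, 5↦3, 6↦10, 7↦4, 8↦7, 9↦8, 10↦7]  zeros at y ∈ ∅
  x = 3: [0↦5, 1↦9, 2↦0, 3↦0, 4↦9, 5↦5, 6↦10, 7↦2, 8↦3, 9↦2, 10↦10]  zeros at y ∈ {2, 3}
  x = 4: [0↦10, 1↦1, 2↦1, 3↦10, 4↦6, 5↦0, 6↦3, 7↦4, 8↦3, 9↦0, 10↦6]  zeros at y ∈ {5, 9}
  x = 5: [0↦8, 1↦8, 2↦6, 3↦2, 4↦7, 5↦10, 6↦0, 7↦10, 8↦7, 9↦2, 10↦6]  zeros at y ∈ {6}
  x = 6: [0↦10, 1↦8, 2↦4, 3↦9, 4↦1, 5↦2, 6↦1, 7↦9, 8↦4, 9↦8, 10↦10]  zeros at y ∈ ∅
  x = 7: [0↦5, 1↦1, 2↦6, 3↦9, 4↦10, 5↦9, 6↦6, 7↦1, 8↦5, 9↦7, 10↦7]  zeros at y ∈ ∅
  x = 8: [0↦4, 1↦9, 2↦1, 3↦2, 4↦1, 5↦9, 6↦4, 7↦8, 8↦10, 9↦10, 10↦8]  zeros at y ∈ ∅
  x = 9: [0↦7, 1↦10, 2↦0, 3↦10, 4↦7, 5↦2, 6↦6, 7↦8, 8↦8, 9↦6, 10↦2]  zeros at y ∈ {2}
  x = 10: [0↦3, 1↦4, 2↦3, 3↦0, 4↦6, 5↦10, 6↦1, 7↦1, 8↦10, 9↦6, 10↦0]  zeros at y ∈ {3, 10}
Collecting zeros: affine points = {(0, 5), (0, 6), (3, 2), (3, 3), (4, 5), (4, 9), (5, 6), (9, 2), (10, 3), (10, 10)}.
Total count |C(F_11)_aff| = 10.


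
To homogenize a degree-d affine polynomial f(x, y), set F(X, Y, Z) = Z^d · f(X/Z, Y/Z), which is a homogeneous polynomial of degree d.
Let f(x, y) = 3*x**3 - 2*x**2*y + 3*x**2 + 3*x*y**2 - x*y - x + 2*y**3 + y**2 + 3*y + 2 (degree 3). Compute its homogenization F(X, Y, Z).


F(X, Y, Z) = 3*X**3 - 2*X**2*Y + 3*X**2*Z + 3*X*Y**2 - X*Y*Z - X*Z**2 + 2*Y**3 + Y**2*Z + 3*Y*Z**2 + 2*Z**3

deg(f) = 3.
Substitute x = X/Z, y = Y/Z into f, then multiply by Z^3.
  monomial 3·x^3·y^0 ↦ 3·X^3·Y^0·Z^0.
  monomial -2·x^2·y^1 ↦ -2·X^2·Y^1·Z^0.
  monomial 3·x^2·y^0 ↦ 3·X^2·Y^0·Z^1.
  monomial 3·x^1·y^2 ↦ 3·X^1·Y^2·Z^0.
  monomial -1·x^1·y^1 ↦ -1·X^1·Y^1·Z^1.
  monomial -1·x^1·y^0 ↦ -1·X^1·Y^0·Z^2.
  monomial 2·x^0·y^3 ↦ 2·X^0·Y^3·Z^0.
  monomial 1·x^0·y^2 ↦ 1·X^0·Y^2·Z^1.
  monomial 3·x^0·y^1 ↦ 3·X^0·Y^1·Z^2.
  monomial 2·x^0·y^0 ↦ 2·X^0·Y^0·Z^3.
Collecting: F(X, Y, Z) = 3*X**3 - 2*X**2*Y + 3*X**2*Z + 3*X*Y**2 - X*Y*Z - X*Z**2 + 2*Y**3 + Y**2*Z + 3*Y*Z**2 + 2*Z**3.


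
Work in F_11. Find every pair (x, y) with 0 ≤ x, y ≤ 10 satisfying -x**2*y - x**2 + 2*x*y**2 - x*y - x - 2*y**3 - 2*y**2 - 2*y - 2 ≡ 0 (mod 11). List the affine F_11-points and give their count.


Affine F_11-points: {(0, 10), (2, 8), (4, 0), (4, 3), (5, 3), (5, 5), (5, 7), (6, 0), (6, 5), (9, 7), (10, 8)}; count = 11.

For each of the 121 pairs (x, y) ∈ F_11², evaluate f(x, y) mod 11. Record the zeros.
  x = 0: [0↦9, 1↦3, 2↦3, 3↦8, 4↦6, 5↦7, 6↦10, 7↦3, 8↦7, 9↦10, 10↦0]  zeros at y ∈ {10}
  x = 1: [0↦7, 1↦1, 2↦5, 3↦7, 4↦6, 5↦1, 6↦2, 7↦8, 8↦7, 9↦9, 10↦2]  zeros at y ∈ ∅
  x = 2: [0↦3, 1↦6, 2↦1, 3↦9, 4↦7, 5↦5, 6↦2, 7↦8, 8↦0, 9↦10, 10↦4]  zeros at y ∈ {8}
  x = 3: [0↦8, 1↦7, 2↦2, 3↦3, 4↦9, 5↦8, 6↦10, 7↦3, 8↦8, 9↦2, 10↦6]  zeros at y ∈ ∅
  x = 4: [0↦0, 1↦4, 2↦8, 3↦0, 4↦1, 5↦10, 6↦4, 7↦4, 8↦9, 9↦7, 10↦8]  zeros at y ∈ {0, 3}
  x = 5: [0↦1, 1↦8, 2↦8, 3↦0, 4↦5, 5↦0, 6↦6, 7↦0, 8↦3, 9↦3, 10↦10]  zeros at y ∈ {3, 5, 7}
  x = 6: [0↦0, 1↦8, 2↦2, 3↦3, 4↦10, 5↦0, 6↦5, 7↦2, 8↦1, 9↦1, 10↦1]  zeros at y ∈ {0, 5}
  x = 7: [0↦8, 1↦4, 2↦1, 3↦9, 4↦5, 5↦10, 6↦1, 7↦10, 8↦3, 9↦1, 10↦3]  zeros at y ∈ ∅
  x = 8: [0↦3, 1↦7, 2↦5, 3↦7, 4↦1, 5↦8, 6↦5, 7↦2, 8↦9, 9↦3, 10↦5]  zeros at y ∈ ∅
  x = 9: [0↦7, 1↦6, 2↦3, 3↦8, 4↦9, 5↦5, 6↦6, 7↦0, 8↦8, 9↦7, 10↦7]  zeros at y ∈ {7}
  x = 10: [0↦9, 1↦1, 2↦6, 3↦1, 4↦7, 5↦1, 6↦4, 7↦4, 8↦0, 9↦2, 10↦9]  zeros at y ∈ {8}
Collecting zeros: affine points = {(0, 10), (2, 8), (4, 0), (4, 3), (5, 3), (5, 5), (5, 7), (6, 0), (6, 5), (9, 7), (10, 8)}.
Total count |C(F_11)_aff| = 11.


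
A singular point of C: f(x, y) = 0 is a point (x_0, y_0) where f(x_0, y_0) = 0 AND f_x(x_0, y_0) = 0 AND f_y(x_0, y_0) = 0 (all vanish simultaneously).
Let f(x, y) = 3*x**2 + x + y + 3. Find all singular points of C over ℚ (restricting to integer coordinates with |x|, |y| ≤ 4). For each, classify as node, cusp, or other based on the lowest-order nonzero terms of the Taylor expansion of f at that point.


No singular points in the scanned grid; C is smooth there.

Compute partial derivatives:
  f_x = 6*x + 1.
  f_y = 1.
f_y = 1 is a nonzero constant, so f_y never vanishes: no point (x, y) can satisfy f = f_x = f_y = 0. In particular no (x, y) ∈ {−4, ..., 4}² is singular; the curve is smooth.


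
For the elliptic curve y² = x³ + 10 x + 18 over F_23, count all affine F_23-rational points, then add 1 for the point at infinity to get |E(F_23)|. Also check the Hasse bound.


Affine points = {(0, 8), (0, 15), (1, 11), (1, 12), (2, 0), (3, 11), (3, 12), (5, 3), (5, 20), (6, 8), (6, 15), (8, 9), (8, 14), (9, 3), (9, 20), (12, 7), (12, 16), (14, 2), (14, 21), (15, 1), (15, 22), (17, 8), (17, 15), (18, 2), (18, 21), (19, 11), (19, 12), (21, 6), (21, 17)}; affine count = 29; |E(F_23)| = 30.

Discriminant check: Δ ∝ 4a³ + 27b² = 4·10³ + 27·18² = 4·1000 + 27·324 ≡ 6 (mod 23). Nonzero ⇒ E is nonsingular.
For each x ∈ F_23, compute rhs = x³ + 10·x + 18 mod 23, then count y ∈ F_23 with y² ≡ rhs.
  x = 0: rhs = 18, matching y values: 8, 15 (2 points).
  x = 1: rhs = 6, matching y values: 11, 12 (2 points).
  x = 2: rhs = 0, matching y values: 0 (1 points).
  x = 3: rhs = 6, matching y values: 11, 12 (2 points).
  x = 4: rhs = 7, matching y values: none (0 points).
  x = 5: rhs = 9, matching y values: 3, 20 (2 points).
  x = 6: rhs = 18, matching y values: 8, 15 (2 points).
  x = 7: rhs = 17, matching y values: none (0 points).
  x = 8: rhs = 12, matching y values: 9, 14 (2 points).
  x = 9: rhs = 9, matching y values: 3, 20 (2 points).
  x = 10: rhs = 14, matching y values: none (0 points).
  x = 11: rhs = 10, matching y values: none (0 points).
  x = 12: rhs = 3, matching y values: 7, 16 (2 points).
  x = 13: rhs = 22, matching y values: none (0 points).
  x = 14: rhs = 4, matching y values: 2, 21 (2 points).
  x = 15: rhs = 1, matching y values: 1, 22 (2 points).
  x = 16: rhs = 19, matching y values: none (0 points).
  x = 17: rhs = 18, matching y values: 8, 15 (2 points).
  x = 18: rhs = 4, matching y values: 2, 21 (2 points).
  x = 19: rhs = 6, matching y values: 11, 12 (2 points).
  x = 20: rhs = 7, matching y values: none (0 points).
  x = 21: rhs = 13, matching y values: 6, 17 (2 points).
  x = 22: rhs = 7, matching y values: none (0 points).
Total affine count: 29.
Full point count |E(F_23)| = 29 + 1 = 30.
Hasse bound: |30 − (23+1)| = |6| = 6 ≤ 2√23 ≈ 9.5917 ✓.


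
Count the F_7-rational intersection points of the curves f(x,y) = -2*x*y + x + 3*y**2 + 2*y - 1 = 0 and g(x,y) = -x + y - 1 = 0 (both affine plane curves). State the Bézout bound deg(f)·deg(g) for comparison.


Common zeros: ∅; count = 0; Bézout bound = 2.

deg(f) = 2, deg(g) = 1, so Bézout bound = 2.
Scan x ∈ F_7. For each x, list the y ∈ F_7 with f(x, y) ≡ 0 and those with g(x, y) ≡ 0 (mod 7); the common zeros in that column are the intersection.
  x = 0: f ≡ 0 at y ∈ {5, 6}; g ≡ 0 at y ∈ {1}; common: ∅.
  x = 1: f ≡ 0 at y ∈ {0}; g ≡ 0 at y ∈ {2}; common: ∅.
  x = 2: f ≡ 0 at y ∈ ∅; g ≡ 0 at y ∈ {3}; common: ∅.
  x = 3: f ≡ 0 at y ∈ ∅; g ≡ 0 at y ∈ {4}; common: ∅.
  x = 4: f ≡ 0 at y ∈ {1}; g ≡ 0 at y ∈ {5}; common: ∅.
  x = 5: f ≡ 0 at y ∈ {2, 3}; g ≡ 0 at y ∈ {6}; common: ∅.
  x = 6: f ≡ 0 at y ∈ ∅; g ≡ 0 at y ∈ {0}; common: ∅.
Collecting: common zeros = ∅, so the count is 0.
Comparison with the Bézout bound: 0 ≤ 2 = deg(f)·deg(g), as expected for curves with no common component (the affine F_7-count falls short of the bound because intersections may lie at infinity, over extension fields, or carry multiplicity).


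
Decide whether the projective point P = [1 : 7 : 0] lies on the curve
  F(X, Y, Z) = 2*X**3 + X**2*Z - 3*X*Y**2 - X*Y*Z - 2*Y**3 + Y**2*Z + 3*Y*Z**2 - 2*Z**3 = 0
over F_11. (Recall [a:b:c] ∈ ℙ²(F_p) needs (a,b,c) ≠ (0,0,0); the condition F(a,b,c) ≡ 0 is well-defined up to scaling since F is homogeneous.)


F(1,7,0) ≡ 5 (mod 11); P is NOT on the curve.

Evaluate F(1, 7, 0) term-by-term (mod 11).
  2*X**3 ↦ 2·1·1·1 = 2
  X**2*Z ↦ 1·1·1·0 = 0
  -3*X*Y**2 ↦ -3·1·49·1 = -147
  -X*Y*Z ↦ -1·1·7·0 = 0
  -2*Y**3 ↦ -2·1·343·1 = -686
  Y**2*Z ↦ 1·1·49·0 = 0
  3*Y*Z**2 ↦ 3·1·7·0 = 0
  -2*Z**3 ↦ -2·1·1·0 = 0
Sum: F(1, 7, 0) = (2) + (0) + (-147) + (0) + (-686) + (0) + (0) + (0) = -831.
Reducing mod 11: -831 ≡ 5 (mod 11).
Since F(a, b, c) ≡ 5 ≠ 0 (mod 11), P does NOT lie on the curve.


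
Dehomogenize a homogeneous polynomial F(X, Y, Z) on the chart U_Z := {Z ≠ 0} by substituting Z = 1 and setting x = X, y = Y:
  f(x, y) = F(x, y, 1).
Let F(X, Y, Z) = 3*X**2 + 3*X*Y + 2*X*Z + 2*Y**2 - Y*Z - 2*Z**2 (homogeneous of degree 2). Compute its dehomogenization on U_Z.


f(x, y) = 3*x**2 + 3*x*y + 2*x + 2*y**2 - y - 2

On U_Z we set Z = 1. Each monomial c·X^i·Y^j·Z^k in F becomes c·x^i·y^j·1^k = c·x^i·y^j.
Substituting Z = 1: F(X, Y, 1) = 3*x**2 + 3*x*y + 2*x + 2*y**2 - y - 2.
Note: deg(f) ≤ deg(F) = 2; strict inequality happens when F is divisible by Z (lost terms).


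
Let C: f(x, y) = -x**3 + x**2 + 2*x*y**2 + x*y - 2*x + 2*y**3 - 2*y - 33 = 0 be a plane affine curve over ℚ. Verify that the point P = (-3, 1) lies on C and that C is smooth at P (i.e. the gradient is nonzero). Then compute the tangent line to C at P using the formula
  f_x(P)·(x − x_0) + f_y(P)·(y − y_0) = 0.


Tangent line at P: -32*x - 11*y - 85 = 0.

Step 1: f(-3, 1) = 0, so P lies on C.
Step 2: partial derivatives
  f_x(x, y) = -3*x**2 + 2*x + 2*y**2 + y - 2, f_y(x, y) = 4*x*y + x + 6*y**2 - 2.
  f_x(P) = -32, f_y(P) = -11 (gradient nonzero, so P is smooth).
Step 3: tangent line at P: -32·(x − -3) + -11·(y − 1) = 0.
Expanding: -32*x - 11*y - 85 = 0.


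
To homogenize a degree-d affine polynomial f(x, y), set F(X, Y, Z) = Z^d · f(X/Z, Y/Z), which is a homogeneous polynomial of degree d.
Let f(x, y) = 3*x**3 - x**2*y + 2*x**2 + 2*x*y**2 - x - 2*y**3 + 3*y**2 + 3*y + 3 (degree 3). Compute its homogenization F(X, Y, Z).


F(X, Y, Z) = 3*X**3 - X**2*Y + 2*X**2*Z + 2*X*Y**2 - X*Z**2 - 2*Y**3 + 3*Y**2*Z + 3*Y*Z**2 + 3*Z**3

deg(f) = 3.
Substitute x = X/Z, y = Y/Z into f, then multiply by Z^3.
  monomial 3·x^3·y^0 ↦ 3·X^3·Y^0·Z^0.
  monomial -1·x^2·y^1 ↦ -1·X^2·Y^1·Z^0.
  monomial 2·x^2·y^0 ↦ 2·X^2·Y^0·Z^1.
  monomial 2·x^1·y^2 ↦ 2·X^1·Y^2·Z^0.
  monomial -1·x^1·y^0 ↦ -1·X^1·Y^0·Z^2.
  monomial -2·x^0·y^3 ↦ -2·X^0·Y^3·Z^0.
  monomial 3·x^0·y^2 ↦ 3·X^0·Y^2·Z^1.
  monomial 3·x^0·y^1 ↦ 3·X^0·Y^1·Z^2.
  monomial 3·x^0·y^0 ↦ 3·X^0·Y^0·Z^3.
Collecting: F(X, Y, Z) = 3*X**3 - X**2*Y + 2*X**2*Z + 2*X*Y**2 - X*Z**2 - 2*Y**3 + 3*Y**2*Z + 3*Y*Z**2 + 3*Z**3.


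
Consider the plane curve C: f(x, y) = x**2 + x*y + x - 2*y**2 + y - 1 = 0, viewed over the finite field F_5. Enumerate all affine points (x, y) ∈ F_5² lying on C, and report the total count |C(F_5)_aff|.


Affine F_5-points: {(2, 0), (2, 4), (3, 3), (3, 4)}; count = 4.

For each of the 25 pairs (x, y) ∈ F_5², evaluate f(x, y) mod 5. Record the zeros.
  x = 0: [0↦4, 1↦3, 2↦3, 3↦4, 4↦1]  zeros at y ∈ ∅
  x = 1: [0↦1, 1↦1, 2↦2, 3↦4, 4↦2]  zeros at y ∈ ∅
  x = 2: [0↦0, 1↦1, 2↦3, 3↦1, 4↦0]  zeros at y ∈ {0, 4}
  x = 3: [0↦1, 1↦3, 2↦1, 3↦0, 4↦0]  zeros at y ∈ {3, 4}
  x = 4: [0↦4, 1↦2, 2↦1, 3↦1, 4↦2]  zeros at y ∈ ∅
Collecting zeros: affine points = {(2, 0), (2, 4), (3, 3), (3, 4)}.
Total count |C(F_5)_aff| = 4.


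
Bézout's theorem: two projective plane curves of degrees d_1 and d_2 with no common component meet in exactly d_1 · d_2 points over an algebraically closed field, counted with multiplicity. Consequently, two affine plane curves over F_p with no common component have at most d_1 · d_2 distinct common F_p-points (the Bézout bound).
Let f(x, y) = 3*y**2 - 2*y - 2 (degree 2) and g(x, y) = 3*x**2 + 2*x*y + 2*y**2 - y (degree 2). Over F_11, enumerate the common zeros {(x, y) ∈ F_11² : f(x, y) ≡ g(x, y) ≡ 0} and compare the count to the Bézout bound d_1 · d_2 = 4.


Common zeros: ∅; count = 0; Bézout bound = 4.

deg(f) = 2, deg(g) = 2, so Bézout bound = 4.
Scan x ∈ F_11. For each x, list the y ∈ F_11 with f(x, y) ≡ 0 and those with g(x, y) ≡ 0 (mod 11); the common zeros in that column are the intersection.
  x = 0: f ≡ 0 at y ∈ ∅; g ≡ 0 at y ∈ {0, 6}; common: ∅.
  x = 1: f ≡ 0 at y ∈ ∅; g ≡ 0 at y ∈ ∅; common: ∅.
  x = 2: f ≡ 0 at y ∈ ∅; g ≡ 0 at y ∈ {5, 10}; common: ∅.
  x = 3: f ≡ 0 at y ∈ ∅; g ≡ 0 at y ∈ ∅; common: ∅.
  x = 4: f ≡ 0 at y ∈ ∅; g ≡ 0 at y ∈ ∅; common: ∅.
  x = 5: f ≡ 0 at y ∈ ∅; g ≡ 0 at y ∈ {4, 8}; common: ∅.
  x = 6: f ≡ 0 at y ∈ ∅; g ≡ 0 at y ∈ {1, 10}; common: ∅.
  x = 7: f ≡ 0 at y ∈ ∅; g ≡ 0 at y ∈ {4, 6}; common: ∅.
  x = 8: f ≡ 0 at y ∈ ∅; g ≡ 0 at y ∈ {1, 8}; common: ∅.
  x = 9: f ≡ 0 at y ∈ ∅; g ≡ 0 at y ∈ ∅; common: ∅.
  x = 10: f ≡ 0 at y ∈ ∅; g ≡ 0 at y ∈ ∅; common: ∅.
Collecting: common zeros = ∅, so the count is 0.
Comparison with the Bézout bound: 0 ≤ 4 = deg(f)·deg(g), as expected for curves with no common component (the affine F_11-count falls short of the bound because intersections may lie at infinity, over extension fields, or carry multiplicity).


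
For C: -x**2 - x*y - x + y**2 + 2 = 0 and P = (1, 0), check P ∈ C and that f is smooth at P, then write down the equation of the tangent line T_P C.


Tangent line at P: -3*x - y + 3 = 0.

Step 1: f(1, 0) = 0, so P lies on C.
Step 2: partial derivatives
  f_x(x, y) = -2*x - y - 1, f_y(x, y) = -x + 2*y.
  f_x(P) = -3, f_y(P) = -1 (gradient nonzero, so P is smooth).
Step 3: tangent line at P: -3·(x − 1) + -1·(y − 0) = 0.
Expanding: -3*x - y + 3 = 0.


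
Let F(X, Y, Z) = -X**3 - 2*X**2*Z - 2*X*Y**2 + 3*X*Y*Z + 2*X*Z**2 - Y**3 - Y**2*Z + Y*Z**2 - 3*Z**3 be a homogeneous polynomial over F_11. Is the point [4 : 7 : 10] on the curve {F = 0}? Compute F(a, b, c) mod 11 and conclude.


F(4,7,10) ≡ 8 (mod 11); P is NOT on the curve.

Evaluate F(4, 7, 10) term-by-term (mod 11).
  -X**3 ↦ -1·64·1·1 = -64
  -2*X**2*Z ↦ -2·16·1·10 = -320
  -2*X*Y**2 ↦ -2·4·49·1 = -392
  3*X*Y*Z ↦ 3·4·7·10 = 840
  2*X*Z**2 ↦ 2·4·1·100 = 800
  -Y**3 ↦ -1·1·343·1 = -343
  -Y**2*Z ↦ -1·1·49·10 = -490
  Y*Z**2 ↦ 1·1·7·100 = 700
  -3*Z**3 ↦ -3·1·1·1000 = -3000
Sum: F(4, 7, 10) = (-64) + (-320) + (-392) + (840) + (800) + (-343) + (-490) + (700) + (-3000) = -2269.
Reducing mod 11: -2269 ≡ 8 (mod 11).
Since F(a, b, c) ≡ 8 ≠ 0 (mod 11), P does NOT lie on the curve.


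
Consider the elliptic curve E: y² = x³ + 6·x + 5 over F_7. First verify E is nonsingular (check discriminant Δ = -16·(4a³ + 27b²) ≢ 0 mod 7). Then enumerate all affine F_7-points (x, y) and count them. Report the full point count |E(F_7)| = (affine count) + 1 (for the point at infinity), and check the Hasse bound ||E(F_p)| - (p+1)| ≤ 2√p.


Affine points = {(2, 2), (2, 5), (3, 1), (3, 6), (4, 3), (4, 4)}; affine count = 6; |E(F_7)| = 7.

Discriminant check: Δ ∝ 4a³ + 27b² = 4·6³ + 27·5² = 4·216 + 27·25 ≡ 6 (mod 7). Nonzero ⇒ E is nonsingular.
For each x ∈ F_7, compute rhs = x³ + 6·x + 5 mod 7, then count y ∈ F_7 with y² ≡ rhs.
  x = 0: rhs = 5, matching y values: none (0 points).
  x = 1: rhs = 5, matching y values: none (0 points).
  x = 2: rhs = 4, matching y values: 2, 5 (2 points).
  x = 3: rhs = 1, matching y values: 1, 6 (2 points).
  x = 4: rhs = 2, matching y values: 3, 4 (2 points).
  x = 5: rhs = 6, matching y values: none (0 points).
  x = 6: rhs = 5, matching y values: none (0 points).
Total affine count: 6.
Full point count |E(F_7)| = 6 + 1 = 7.
Hasse bound: |7 − (7+1)| = |-1| = 1 ≤ 2√7 ≈ 5.2915 ✓.


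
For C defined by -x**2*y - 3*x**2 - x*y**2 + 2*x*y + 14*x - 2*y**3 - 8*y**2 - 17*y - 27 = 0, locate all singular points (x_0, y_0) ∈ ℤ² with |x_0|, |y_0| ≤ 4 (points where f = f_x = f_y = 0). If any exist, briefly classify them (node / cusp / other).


Singular points: {(3, -2)}; classification: node.

Compute partial derivatives:
  f_x = -2*x*y - 6*x - y**2 + 2*y + 14.
  f_y = -x**2 - 2*x*y + 2*x - 6*y**2 - 16*y - 17.
Scan x_0 ∈ {−4, ..., 4}. For each x_0, f_y(x_0, y) is a polynomial in y; find its integer roots y ∈ {−4, ..., 4}, then test f_x and f at those candidates.
  x = -4: f_y(-4, y) = -6*y**2 - 8*y - 41; no integer root y with |y| ≤ 4.
  x = -3: f_y(-3, y) = -6*y**2 - 10*y - 32; no integer root y with |y| ≤ 4.
  x = -2: f_y(-2, y) = -6*y**2 - 12*y - 25; no integer root y with |y| ≤ 4.
  x = -1: f_y(-1, y) = -6*y**2 - 14*y - 20; no integer root y with |y| ≤ 4.
  x = 0: f_y(0, y) = -6*y**2 - 16*y - 17; no integer root y with |y| ≤ 4.
  x = 1: f_y(1, y) = -6*y**2 - 18*y - 16; no integer root y with |y| ≤ 4.
  x = 2: f_y(2, y) = -6*y**2 - 20*y - 17; no integer root y with |y| ≤ 4.
  x = 3: f_y(3, y) = -6*y**2 - 22*y - 20; vanishes at y ∈ {-2}. (3, -2): f_x = 0, f = 0 — SINGULAR.
  x = 4: f_y(4, y) = -6*y**2 - 24*y - 25; no integer root y with |y| ≤ 4.
Only singular point on the grid: (3, -2).
Classify: substitute x = 3 + u, y = -2 + v and expand: f = -u**2*v - u**2 - u*v**2 - 2*v**3 + v**2.
No constant or linear terms (consistent with a singular point). Quadratic part: -u**2 + v**2. Cubic part: -u**2*v - u*v**2 - 2*v**3.
The quadratic part v**2 - u**2 = (v − u)(v + u) splits into two distinct linear factors, so there are two distinct tangent lines y − -2 = ±(x − 3) — this is a node (ordinary double point).
Classification: node.


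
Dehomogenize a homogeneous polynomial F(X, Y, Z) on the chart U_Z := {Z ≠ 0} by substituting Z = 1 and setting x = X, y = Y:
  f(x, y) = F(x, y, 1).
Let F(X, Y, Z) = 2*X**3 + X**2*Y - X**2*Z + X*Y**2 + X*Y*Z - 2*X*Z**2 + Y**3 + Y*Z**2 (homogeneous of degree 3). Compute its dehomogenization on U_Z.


f(x, y) = 2*x**3 + x**2*y - x**2 + x*y**2 + x*y - 2*x + y**3 + y

On U_Z we set Z = 1. Each monomial c·X^i·Y^j·Z^k in F becomes c·x^i·y^j·1^k = c·x^i·y^j.
Substituting Z = 1: F(X, Y, 1) = 2*x**3 + x**2*y - x**2 + x*y**2 + x*y - 2*x + y**3 + y.
Note: deg(f) ≤ deg(F) = 3; strict inequality happens when F is divisible by Z (lost terms).


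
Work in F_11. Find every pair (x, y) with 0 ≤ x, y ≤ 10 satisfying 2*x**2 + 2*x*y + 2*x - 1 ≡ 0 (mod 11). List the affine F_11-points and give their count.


Affine F_11-points: {(1, 4), (2, 0), (3, 9), (4, 2), (5, 4), (6, 5), (7, 7), (8, 0), (9, 9), (10, 5)}; count = 10.

For each of the 121 pairs (x, y) ∈ F_11², evaluate f(x, y) mod 11. Record the zeros.
  x = 0: [0↦10, 1↦10, 2↦10, 3↦10, 4↦10, 5↦10, 6↦10, 7↦10, 8↦10, 9↦10, 10↦10]  zeros at y ∈ ∅
  x = 1: [0↦3, 1↦5, 2↦7, 3↦9, 4↦0, 5↦2, 6↦4, 7↦6, 8↦8, 9↦10, 10↦1]  zeros at y ∈ {4}
  x = 2: [0↦0, 1↦4, 2↦8, 3↦1, 4↦5, 5↦9, 6↦2, 7↦6, 8↦10, 9↦3, 10↦7]  zeros at y ∈ {0}
  x = 3: [0↦1, 1↦7, 2↦2, 3↦8, 4↦3, 5↦9, 6↦4, 7↦10, 8↦5, 9↦0, 10↦6]  zeros at y ∈ {9}
  x = 4: [0↦6, 1↦3, 2↦0, 3↦8, 4↦5, 5↦2, 6↦10, 7↦7, 8↦4, 9↦1, 10↦9]  zeros at y ∈ {2}
  x = 5: [0↦4, 1↦3, 2↦2, 3↦1, 4↦0, 5↦10, 6↦9, 7↦8, 8↦7, 9↦6, 10↦5]  zeros at y ∈ {4}
  x = 6: [0↦6, 1↦7, 2↦8, 3↦9, 4↦10, 5↦0, 6↦1, 7↦2, 8↦3, 9↦4, 10↦5]  zeros at y ∈ {5}
  x = 7: [0↦1, 1↦4, 2↦7, 3↦10, 4↦2, 5↦5, 6↦8, 7↦0, 8↦3, 9↦6, 10↦9]  zeros at y ∈ {7}
  x = 8: [0↦0, 1↦5, 2↦10, 3↦4, 4↦9, 5↦3, 6↦8, 7↦2, 8↦7, 9↦1, 10↦6]  zeros at y ∈ {0}
  x = 9: [0↦3, 1↦10, 2↦6, 3↦2, 4↦9, 5↦5, 6↦1, 7↦8, 8↦4, 9↦0, 10↦7]  zeros at y ∈ {9}
  x = 10: [0↦10, 1↦8, 2↦6, 3↦4, 4↦2, 5↦0, 6↦9, 7↦7, 8↦5, 9↦3, 10↦1]  zeros at y ∈ {5}
Collecting zeros: affine points = {(1, 4), (2, 0), (3, 9), (4, 2), (5, 4), (6, 5), (7, 7), (8, 0), (9, 9), (10, 5)}.
Total count |C(F_11)_aff| = 10.


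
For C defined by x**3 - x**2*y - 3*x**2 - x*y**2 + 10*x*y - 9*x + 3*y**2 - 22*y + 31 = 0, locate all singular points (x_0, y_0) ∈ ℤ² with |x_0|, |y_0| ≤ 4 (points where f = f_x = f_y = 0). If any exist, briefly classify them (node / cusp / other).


Singular points: {(2, 3)}; classification: cusp.

Compute partial derivatives:
  f_x = 3*x**2 - 2*x*y - 6*x - y**2 + 10*y - 9.
  f_y = -x**2 - 2*x*y + 10*x + 6*y - 22.
Scan x_0 ∈ {−4, ..., 4}. For each x_0, f_y(x_0, y) is a polynomial in y; find its integer roots y ∈ {−4, ..., 4}, then test f_x and f at those candidates.
  x = -4: f_y(-4, y) = 14*y - 78; no integer root y with |y| ≤ 4.
  x = -3: f_y(-3, y) = 12*y - 61; no integer root y with |y| ≤ 4.
  x = -2: f_y(-2, y) = 10*y - 46; no integer root y with |y| ≤ 4.
  x = -1: f_y(-1, y) = 8*y - 33; no integer root y with |y| ≤ 4.
  x = 0: f_y(0, y) = 6*y - 22; no integer root y with |y| ≤ 4.
  x = 1: f_y(1, y) = 4*y - 13; no integer root y with |y| ≤ 4.
  x = 2: f_y(2, y) = 2*y - 6; vanishes at y ∈ {3}. (2, 3): f_x = 0, f = 0 — SINGULAR.
  x = 3: f_y(3, y) = -1; no integer root y with |y| ≤ 4.
  x = 4: f_y(4, y) = 2 - 2*y; vanishes at y ∈ {1}. (4, 1): f_x = 16 ≠ 0.
Only singular point on the grid: (2, 3).
Classify: substitute x = 2 + u, y = 3 + v and expand: f = u**3 - u**2*v - u*v**2 + v**2.
No constant or linear terms (consistent with a singular point). Quadratic part: v**2. Cubic part: u**3 - u**2*v - u*v**2.
The quadratic part v**2 is a perfect square, so there is a single (double) tangent line v = 0, i.e. y = 3. Restricting the cubic part to that line (v = 0) leaves u**3 ≠ 0, so f is not divisible by v and the branch is v² ≈ -u**3 to lowest order — this is a cusp.
Classification: cusp.


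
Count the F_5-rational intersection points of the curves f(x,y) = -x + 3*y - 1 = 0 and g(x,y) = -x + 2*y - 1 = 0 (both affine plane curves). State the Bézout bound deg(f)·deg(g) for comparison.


Common zeros: {(4, 0)}; count = 1; Bézout bound = 1.

deg(f) = 1, deg(g) = 1, so Bézout bound = 1.
Scan x ∈ F_5. For each x, list the y ∈ F_5 with f(x, y) ≡ 0 and those with g(x, y) ≡ 0 (mod 5); the common zeros in that column are the intersection.
  x = 0: f ≡ 0 at y ∈ {2}; g ≡ 0 at y ∈ {3}; common: ∅.
  x = 1: f ≡ 0 at y ∈ {4}; g ≡ 0 at y ∈ {1}; common: ∅.
  x = 2: f ≡ 0 at y ∈ {1}; g ≡ 0 at y ∈ {4}; common: ∅.
  x = 3: f ≡ 0 at y ∈ {3}; g ≡ 0 at y ∈ {2}; common: ∅.
  x = 4: f ≡ 0 at y ∈ {0}; g ≡ 0 at y ∈ {0}; common: {0}.
Collecting: common zeros = {(4, 0)}, so the count is 1.
Comparison with the Bézout bound: 1 ≤ 1 = deg(f)·deg(g), as expected for curves with no common component (the bound is attained).


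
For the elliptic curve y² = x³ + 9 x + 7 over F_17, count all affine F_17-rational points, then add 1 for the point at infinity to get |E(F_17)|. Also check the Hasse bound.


Affine points = {(1, 0), (2, 4), (2, 13), (8, 8), (8, 9), (9, 1), (9, 16), (10, 3), (10, 14), (11, 3), (11, 14), (13, 3), (13, 14), (14, 2), (14, 15), (15, 7), (15, 10)}; affine count = 17; |E(F_17)| = 18.

Discriminant check: Δ ∝ 4a³ + 27b² = 4·9³ + 27·7² = 4·729 + 27·49 ≡ 6 (mod 17). Nonzero ⇒ E is nonsingular.
For each x ∈ F_17, compute rhs = x³ + 9·x + 7 mod 17, then count y ∈ F_17 with y² ≡ rhs.
  x = 0: rhs = 7, matching y values: none (0 points).
  x = 1: rhs = 0, matching y values: 0 (1 points).
  x = 2: rhs = 16, matching y values: 4, 13 (2 points).
  x = 3: rhs = 10, matching y values: none (0 points).
  x = 4: rhs = 5, matching y values: none (0 points).
  x = 5: rhs = 7, matching y values: none (0 points).
  x = 6: rhs = 5, matching y values: none (0 points).
  x = 7: rhs = 5, matching y values: none (0 points).
  x = 8: rhs = 13, matching y values: 8, 9 (2 points).
  x = 9: rhs = 1, matching y values: 1, 16 (2 points).
  x = 10: rhs = 9, matching y values: 3, 14 (2 points).
  x = 11: rhs = 9, matching y values: 3, 14 (2 points).
  x = 12: rhs = 7, matching y values: none (0 points).
  x = 13: rhs = 9, matching y values: 3, 14 (2 points).
  x = 14: rhs = 4, matching y values: 2, 15 (2 points).
  x = 15: rhs = 15, matching y values: 7, 10 (2 points).
  x = 16: rhs = 14, matching y values: none (0 points).
Total affine count: 17.
Full point count |E(F_17)| = 17 + 1 = 18.
Hasse bound: |18 − (17+1)| = |0| = 0 ≤ 2√17 ≈ 8.2462 ✓.


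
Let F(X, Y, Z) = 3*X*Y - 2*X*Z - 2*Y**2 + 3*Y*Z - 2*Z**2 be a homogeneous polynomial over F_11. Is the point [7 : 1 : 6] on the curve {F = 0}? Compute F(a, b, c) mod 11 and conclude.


F(7,1,6) ≡ 2 (mod 11); P is NOT on the curve.

Evaluate F(7, 1, 6) term-by-term (mod 11).
  3*X*Y ↦ 3·7·1·1 = 21
  -2*X*Z ↦ -2·7·1·6 = -84
  -2*Y**2 ↦ -2·1·1·1 = -2
  3*Y*Z ↦ 3·1·1·6 = 18
  -2*Z**2 ↦ -2·1·1·36 = -72
Sum: F(7, 1, 6) = (21) + (-84) + (-2) + (18) + (-72) = -119.
Reducing mod 11: -119 ≡ 2 (mod 11).
Since F(a, b, c) ≡ 2 ≠ 0 (mod 11), P does NOT lie on the curve.


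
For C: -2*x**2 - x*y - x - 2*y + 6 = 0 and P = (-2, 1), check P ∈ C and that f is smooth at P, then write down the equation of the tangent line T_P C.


Tangent line at P: 6*x + 12 = 0.

Step 1: f(-2, 1) = 0, so P lies on C.
Step 2: partial derivatives
  f_x(x, y) = -4*x - y - 1, f_y(x, y) = -x - 2.
  f_x(P) = 6, f_y(P) = 0 (gradient nonzero, so P is smooth).
Step 3: tangent line at P: 6·(x − -2) + 0·(y − 1) = 0.
Expanding: 6*x + 12 = 0.


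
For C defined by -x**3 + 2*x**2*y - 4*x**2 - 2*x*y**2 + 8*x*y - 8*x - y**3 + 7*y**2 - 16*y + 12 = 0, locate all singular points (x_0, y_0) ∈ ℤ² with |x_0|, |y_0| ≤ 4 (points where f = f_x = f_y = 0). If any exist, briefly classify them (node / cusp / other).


Singular points: {(0, 2)}; classification: cusp.

Compute partial derivatives:
  f_x = -3*x**2 + 4*x*y - 8*x - 2*y**2 + 8*y - 8.
  f_y = 2*x**2 - 4*x*y + 8*x - 3*y**2 + 14*y - 16.
Scan x_0 ∈ {−4, ..., 4}. For each x_0, f_y(x_0, y) is a polynomial in y; find its integer roots y ∈ {−4, ..., 4}, then test f_x and f at those candidates.
  x = -4: f_y(-4, y) = -3*y**2 + 30*y - 16; no integer root y with |y| ≤ 4.
  x = -3: f_y(-3, y) = -3*y**2 + 26*y - 22; no integer root y with |y| ≤ 4.
  x = -2: f_y(-2, y) = -3*y**2 + 22*y - 24; no integer root y with |y| ≤ 4.
  x = -1: f_y(-1, y) = -3*y**2 + 18*y - 22; no integer root y with |y| ≤ 4.
  x = 0: f_y(0, y) = -3*y**2 + 14*y - 16; vanishes at y ∈ {2}. (0, 2): f_x = 0, f = 0 — SINGULAR.
  x = 1: f_y(1, y) = -3*y**2 + 10*y - 6; no integer root y with |y| ≤ 4.
  x = 2: f_y(2, y) = -3*y**2 + 6*y + 8; no integer root y with |y| ≤ 4.
  x = 3: f_y(3, y) = -3*y**2 + 2*y + 26; no integer root y with |y| ≤ 4.
  x = 4: f_y(4, y) = -3*y**2 - 2*y + 48; no integer root y with |y| ≤ 4.
Only singular point on the grid: (0, 2).
Classify: substitute x = 0 + u, y = 2 + v and expand: f = -u**3 + 2*u**2*v - 2*u*v**2 - v**3 + v**2.
No constant or linear terms (consistent with a singular point). Quadratic part: v**2. Cubic part: -u**3 + 2*u**2*v - 2*u*v**2 - v**3.
The quadratic part v**2 is a perfect square, so there is a single (double) tangent line v = 0, i.e. y = 2. Restricting the cubic part to that line (v = 0) leaves -u**3 ≠ 0, so f is not divisible by v and the branch is v² ≈ u**3 to lowest order — this is a cusp.
Classification: cusp.


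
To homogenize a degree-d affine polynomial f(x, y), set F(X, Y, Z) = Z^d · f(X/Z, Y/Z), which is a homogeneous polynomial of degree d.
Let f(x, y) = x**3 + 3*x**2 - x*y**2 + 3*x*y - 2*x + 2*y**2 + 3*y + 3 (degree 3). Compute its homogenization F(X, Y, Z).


F(X, Y, Z) = X**3 + 3*X**2*Z - X*Y**2 + 3*X*Y*Z - 2*X*Z**2 + 2*Y**2*Z + 3*Y*Z**2 + 3*Z**3

deg(f) = 3.
Substitute x = X/Z, y = Y/Z into f, then multiply by Z^3.
  monomial 1·x^3·y^0 ↦ 1·X^3·Y^0·Z^0.
  monomial 3·x^2·y^0 ↦ 3·X^2·Y^0·Z^1.
  monomial -1·x^1·y^2 ↦ -1·X^1·Y^2·Z^0.
  monomial 3·x^1·y^1 ↦ 3·X^1·Y^1·Z^1.
  monomial -2·x^1·y^0 ↦ -2·X^1·Y^0·Z^2.
  monomial 2·x^0·y^2 ↦ 2·X^0·Y^2·Z^1.
  monomial 3·x^0·y^1 ↦ 3·X^0·Y^1·Z^2.
  monomial 3·x^0·y^0 ↦ 3·X^0·Y^0·Z^3.
Collecting: F(X, Y, Z) = X**3 + 3*X**2*Z - X*Y**2 + 3*X*Y*Z - 2*X*Z**2 + 2*Y**2*Z + 3*Y*Z**2 + 3*Z**3.


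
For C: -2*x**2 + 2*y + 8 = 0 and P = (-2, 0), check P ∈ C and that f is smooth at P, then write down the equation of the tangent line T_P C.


Tangent line at P: 8*x + 2*y + 16 = 0.

Step 1: f(-2, 0) = 0, so P lies on C.
Step 2: partial derivatives
  f_x(x, y) = -4*x, f_y(x, y) = 2.
  f_x(P) = 8, f_y(P) = 2 (gradient nonzero, so P is smooth).
Step 3: tangent line at P: 8·(x − -2) + 2·(y − 0) = 0.
Expanding: 8*x + 2*y + 16 = 0.
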